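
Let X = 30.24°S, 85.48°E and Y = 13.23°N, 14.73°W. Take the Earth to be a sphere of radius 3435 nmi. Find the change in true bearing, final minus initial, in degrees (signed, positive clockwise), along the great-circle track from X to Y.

+21.6°

At departure: θ₁ = atan2(sin Δλ cos φ₂, cos φ₁ sin φ₂ − sin φ₁ cos φ₂ cos Δλ) = 276.60°
At arrival: θ₂ = atan2(sin Δλ cos φ₁, −cos φ₂ sin φ₁ + sin φ₂ cos φ₁ cos Δλ) = 298.16°
Δθ = θ₂ − θ₁ = +21.6°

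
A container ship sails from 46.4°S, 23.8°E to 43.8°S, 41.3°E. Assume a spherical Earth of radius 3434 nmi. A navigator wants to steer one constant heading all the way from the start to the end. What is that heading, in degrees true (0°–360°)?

78.1°

Δψ = ln[tan(π/4+φ₂/2)/tan(π/4+φ₁/2)] = +0.0643
Δλ = +0.3054 rad (taken the short way round)
course = atan2(Δλ, Δψ) = 78.11°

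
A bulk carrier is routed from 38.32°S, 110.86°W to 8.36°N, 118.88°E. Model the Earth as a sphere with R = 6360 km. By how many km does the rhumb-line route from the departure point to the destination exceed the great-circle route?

Great circle: cos σ = sin φ₁ sin φ₂ + cos φ₁ cos φ₂ cos Δλ,  σ = 2.2041 rad → d_gc = 14017.9 km
Rhumb line: Δψ = +0.8715, q = Δφ/Δψ = 0.9348, d_rh = R√(Δφ²+q²Δλ²) = 14476.0 km
Excess = 14476.0 − 14017.9 = 458.1 ≈ 458 km

458 km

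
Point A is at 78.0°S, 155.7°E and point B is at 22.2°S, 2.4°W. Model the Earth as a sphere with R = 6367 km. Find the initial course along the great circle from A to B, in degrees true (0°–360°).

θ = atan2( sin Δλ·cos φ₂ ,  cos φ₁ sin φ₂ − sin φ₁ cos φ₂ cos Δλ )
  = atan2(-0.3453, -0.9188) = 200.60°

200.6°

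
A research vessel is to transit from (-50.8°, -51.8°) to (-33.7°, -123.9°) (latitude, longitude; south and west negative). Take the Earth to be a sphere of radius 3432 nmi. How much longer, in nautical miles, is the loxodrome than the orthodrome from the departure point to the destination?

Great circle: cos σ = sin φ₁ sin φ₂ + cos φ₁ cos φ₂ cos Δλ,  σ = 0.9378 rad → d_gc = 3218.4 nmi
Rhumb line: Δψ = +0.4072, q = Δφ/Δψ = 0.7329, d_rh = R√(Δφ²+q²Δλ²) = 3326.7 nmi
Excess = 3326.7 − 3218.4 = 108.3 ≈ 108 nmi

108 nmi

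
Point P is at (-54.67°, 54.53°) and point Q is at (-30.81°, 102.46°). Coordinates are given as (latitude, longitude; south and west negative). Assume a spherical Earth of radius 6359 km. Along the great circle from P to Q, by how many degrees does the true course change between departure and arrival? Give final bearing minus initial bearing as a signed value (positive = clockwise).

-34.3°

Initial bearing θ₁ = atan2(sin Δλ cos φ₂, cos φ₁ sin φ₂ − sin φ₁ cos φ₂ cos Δλ) = 74.79°
Final bearing θ₂ = (initial bearing from the destination back to the start) + 180° = 40.52°
Δθ = θ₂ − θ₁ = -34.3°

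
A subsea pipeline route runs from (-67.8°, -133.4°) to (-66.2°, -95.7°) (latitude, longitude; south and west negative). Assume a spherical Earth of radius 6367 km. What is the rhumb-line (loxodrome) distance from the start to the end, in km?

1646 km

Rhumb course C = atan2(Δλ, Δψ) with Δψ = ln[tan(π/4+φ₂/2)/tan(π/4+φ₁/2)] = +0.0715, Δλ = +0.6580 → C = 83.80°
d = R·|Δφ| / |cos C| = 6367·0.02793 / 0.10802 = 1646 km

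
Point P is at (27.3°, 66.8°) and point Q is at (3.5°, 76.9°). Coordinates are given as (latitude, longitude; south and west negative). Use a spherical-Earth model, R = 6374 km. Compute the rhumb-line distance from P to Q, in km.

2857 km

Rhumb course C = atan2(Δλ, Δψ) with Δψ = ln[tan(π/4+φ₂/2)/tan(π/4+φ₁/2)] = -0.4345, Δλ = +0.1763 → C = 157.92°
d = R·|Δφ| / |cos C| = 6374·0.41539 / 0.92664 = 2857 km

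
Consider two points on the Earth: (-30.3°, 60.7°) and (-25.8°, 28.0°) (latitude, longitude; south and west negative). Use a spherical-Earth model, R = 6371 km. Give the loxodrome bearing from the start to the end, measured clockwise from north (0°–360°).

278.9°

Meridional parts: M(φ₁)=-0.5554, M(φ₂)=-0.4663 → ΔM = +0.0890;  Δλ = -0.5707 rad
tan C = Δλ / ΔM = -6.4105 → C = 278.87°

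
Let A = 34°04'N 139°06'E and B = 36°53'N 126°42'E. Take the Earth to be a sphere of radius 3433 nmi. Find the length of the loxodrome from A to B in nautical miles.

Δψ = ln[tan(π/4+φ₂/2)/tan(π/4+φ₁/2)] = +0.0604;  Δφ = +0.0492 rad,  Δλ = -0.2164 rad
q = Δφ/Δψ = 0.8142
d = R·√(Δφ² + q²Δλ²) = 3433·0.18294 = 628 nmi

628 nmi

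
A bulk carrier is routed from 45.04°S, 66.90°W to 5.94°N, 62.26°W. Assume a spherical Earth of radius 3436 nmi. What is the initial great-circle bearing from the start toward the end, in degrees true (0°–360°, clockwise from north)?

5.9°

N = sin Δλ·cos φ₂ = +0.0805;  D = cos φ₁ sin φ₂ − sin φ₁ cos φ₂ cos Δλ = +0.7746
initial course = atan2(N, D) = 5.93°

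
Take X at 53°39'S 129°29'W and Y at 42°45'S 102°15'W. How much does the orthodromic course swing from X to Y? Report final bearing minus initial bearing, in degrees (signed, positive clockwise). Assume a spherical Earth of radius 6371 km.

At departure: θ₁ = atan2(sin Δλ cos φ₂, cos φ₁ sin φ₂ − sin φ₁ cos φ₂ cos Δλ) = 69.82°
At arrival: θ₂ = atan2(sin Δλ cos φ₁, −cos φ₂ sin φ₁ + sin φ₂ cos φ₁ cos Δλ) = 49.25°
Δθ = θ₂ − θ₁ = -20.6°

-20.6°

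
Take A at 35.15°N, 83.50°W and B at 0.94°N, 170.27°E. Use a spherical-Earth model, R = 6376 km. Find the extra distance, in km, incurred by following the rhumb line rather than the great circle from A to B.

Great circle: cos σ = sin φ₁ sin φ₂ + cos φ₁ cos φ₂ cos Δλ,  σ = 1.7916 rad → d_gc = 11423.5 km
Rhumb line: Δψ = -0.6396, q = Δφ/Δψ = 0.9335, d_rh = R√(Δφ²+q²Δλ²) = 11673.3 km
Excess = 11673.3 − 11423.5 = 249.8 ≈ 250 km

250 km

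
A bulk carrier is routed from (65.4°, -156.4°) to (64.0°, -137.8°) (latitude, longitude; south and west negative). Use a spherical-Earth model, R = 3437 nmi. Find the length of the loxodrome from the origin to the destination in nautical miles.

484 nmi

Δψ = ln[tan(π/4+φ₂/2)/tan(π/4+φ₁/2)] = -0.0572;  Δφ = -0.0244 rad,  Δλ = +0.3246 rad
q = Δφ/Δψ = 0.4273
d = R·√(Δφ² + q²Δλ²) = 3437·0.14084 = 484 nmi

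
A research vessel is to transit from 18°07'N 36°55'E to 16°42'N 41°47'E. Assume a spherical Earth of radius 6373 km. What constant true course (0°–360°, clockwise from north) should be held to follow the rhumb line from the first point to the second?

107.0°

Meridional parts: M(φ₁)=+0.3216, M(φ₂)=+0.2957 → ΔM = -0.0259;  Δλ = +0.0849 rad
tan C = Δλ / ΔM = -3.2778 → C = 106.97°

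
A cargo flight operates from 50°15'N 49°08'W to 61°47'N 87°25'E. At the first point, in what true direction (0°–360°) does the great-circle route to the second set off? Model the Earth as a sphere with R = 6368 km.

21.5°

θ = atan2( sin Δλ·cos φ₂ ,  cos φ₁ sin φ₂ − sin φ₁ cos φ₂ cos Δλ )
  = atan2(+0.3252, +0.8274) = 21.46°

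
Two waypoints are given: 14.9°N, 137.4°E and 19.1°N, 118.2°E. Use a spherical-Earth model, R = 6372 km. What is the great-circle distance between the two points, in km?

cos σ = sin φ₁ sin φ₂ + cos φ₁ cos φ₂ cos Δλ
      = sin(14.90°)sin(19.10°) + cos(14.90°)cos(19.10°)cos(-19.20°) = 0.9465
σ = 18.823° → d = Rσ = 6372·0.32852 = 2093 km

2093 km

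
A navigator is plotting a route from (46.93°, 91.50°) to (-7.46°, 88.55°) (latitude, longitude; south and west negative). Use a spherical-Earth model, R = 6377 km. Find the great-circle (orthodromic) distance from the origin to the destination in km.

cos σ = sin φ₁ sin φ₂ + cos φ₁ cos φ₂ cos Δλ
      = sin(46.93°)sin(-7.46°) + cos(46.93°)cos(-7.46°)cos(-2.95°) = 0.5814
σ = 54.453° → d = Rσ = 6377·0.95039 = 6061 km

6061 km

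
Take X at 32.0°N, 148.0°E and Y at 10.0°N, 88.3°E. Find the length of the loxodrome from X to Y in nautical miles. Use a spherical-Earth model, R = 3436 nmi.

3568 nmi

Rhumb course C = atan2(Δλ, Δψ) with Δψ = ln[tan(π/4+φ₂/2)/tan(π/4+φ₁/2)] = -0.4146, Δλ = -1.0420 → C = 248.30°
d = R·|Δφ| / |cos C| = 3436·0.38397 / 0.36972 = 3568 nmi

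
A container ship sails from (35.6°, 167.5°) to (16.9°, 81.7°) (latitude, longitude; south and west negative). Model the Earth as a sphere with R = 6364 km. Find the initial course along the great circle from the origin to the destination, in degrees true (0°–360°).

θ = atan2( sin Δλ·cos φ₂ ,  cos φ₁ sin φ₂ − sin φ₁ cos φ₂ cos Δλ )
  = atan2(-0.9542, +0.1956) = 281.58°

281.6°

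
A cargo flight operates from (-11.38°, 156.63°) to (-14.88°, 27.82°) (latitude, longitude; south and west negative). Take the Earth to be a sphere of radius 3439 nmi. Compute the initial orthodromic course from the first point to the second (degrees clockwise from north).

243.8°

θ = atan2( sin Δλ·cos φ₂ ,  cos φ₁ sin φ₂ − sin φ₁ cos φ₂ cos Δλ )
  = atan2(-0.7531, -0.3713) = 243.76°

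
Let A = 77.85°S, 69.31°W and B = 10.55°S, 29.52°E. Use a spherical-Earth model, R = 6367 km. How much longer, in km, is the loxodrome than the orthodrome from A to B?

Great circle: cos σ = sin φ₁ sin φ₂ + cos φ₁ cos φ₂ cos Δλ,  σ = 1.4230 rad → d_gc = 9060.43 km
Rhumb line: Δψ = +2.0551, q = Δφ/Δψ = 0.5716, d_rh = R√(Δφ²+q²Δλ²) = 9763.88 km
Excess = 9763.88 − 9060.43 = 703.45 ≈ 703 km

703 km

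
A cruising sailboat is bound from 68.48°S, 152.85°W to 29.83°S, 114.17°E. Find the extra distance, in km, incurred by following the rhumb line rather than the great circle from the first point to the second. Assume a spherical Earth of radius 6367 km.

Great circle: cos σ = sin φ₁ sin φ₂ + cos φ₁ cos φ₂ cos Δλ,  σ = 1.1083 rad → d_gc = 7056.4 km
Rhumb line: Δψ = +1.1147, q = Δφ/Δψ = 0.6052, d_rh = R√(Δφ²+q²Δλ²) = 7586.0 km
Excess = 7586.0 − 7056.4 = 529.6 ≈ 530 km

530 km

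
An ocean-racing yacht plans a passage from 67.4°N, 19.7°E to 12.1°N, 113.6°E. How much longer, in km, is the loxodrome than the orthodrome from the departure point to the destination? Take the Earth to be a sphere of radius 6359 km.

Great circle: cos σ = sin φ₁ sin φ₂ + cos φ₁ cos φ₂ cos Δλ,  σ = 1.4020 rad → d_gc = 8915.5 km
Rhumb line: Δψ = -1.3976, q = Δφ/Δψ = 0.6906, d_rh = R√(Δφ²+q²Δλ²) = 9458.8 km
Excess = 9458.8 − 8915.5 = 543.3 ≈ 543 km

543 km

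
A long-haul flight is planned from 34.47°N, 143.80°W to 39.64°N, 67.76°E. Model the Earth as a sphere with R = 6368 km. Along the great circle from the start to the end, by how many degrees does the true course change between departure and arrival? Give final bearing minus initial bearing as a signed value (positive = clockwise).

At departure: θ₁ = atan2(sin Δλ cos φ₂, cos φ₁ sin φ₂ − sin φ₁ cos φ₂ cos Δλ) = 335.81°
At arrival: θ₂ = atan2(sin Δλ cos φ₁, −cos φ₂ sin φ₁ + sin φ₂ cos φ₁ cos Δλ) = 206.02°
Δθ = θ₂ − θ₁ = -129.8°

-129.8°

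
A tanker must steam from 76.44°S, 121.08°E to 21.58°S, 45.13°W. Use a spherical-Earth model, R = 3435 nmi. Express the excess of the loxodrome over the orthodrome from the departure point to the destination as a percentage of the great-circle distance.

30.5%

Great circle: σ = 1.4245 rad → d_gc = Rσ = 4893.1 nmi
Rhumb: Δφ = +0.9575, Δλ = -2.9009, Δψ = +1.7437, q = Δφ/Δψ = 0.5491 → d_rh = R√(Δφ²+q²Δλ²) = 6384.1 nmi
Excess = (6384.1 − 4893.1) / 4893.1 = 1491.0 / 4893.1 = 30.47% ≈ 30.5%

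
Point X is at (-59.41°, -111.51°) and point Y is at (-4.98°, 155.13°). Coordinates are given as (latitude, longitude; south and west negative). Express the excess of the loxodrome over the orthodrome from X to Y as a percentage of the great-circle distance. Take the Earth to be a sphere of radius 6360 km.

4.5%

Great circle: σ = 1.5258 rad → d_gc = Rσ = 9703.9 km
Rhumb: Δφ = +0.9500, Δλ = -1.6294, Δψ = +1.2095, q = Δφ/Δψ = 0.7854 → d_rh = R√(Δφ²+q²Δλ²) = 10136.9 km
Excess = (10136.9 − 9703.9) / 9703.9 = 433.0 / 9703.9 = 4.46% ≈ 4.5%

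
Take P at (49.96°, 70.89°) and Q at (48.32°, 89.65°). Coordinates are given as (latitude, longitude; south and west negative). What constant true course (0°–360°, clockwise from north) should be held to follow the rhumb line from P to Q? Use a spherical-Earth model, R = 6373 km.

97.6°

Meridional parts: M(φ₁)=+1.0096, M(φ₂)=+0.9658 → ΔM = -0.0438;  Δλ = +0.3274 rad
tan C = Δλ / ΔM = -7.4826 → C = 97.61°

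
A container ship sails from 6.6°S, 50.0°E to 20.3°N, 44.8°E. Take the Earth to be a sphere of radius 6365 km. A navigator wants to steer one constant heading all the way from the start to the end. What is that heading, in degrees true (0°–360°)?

Meridional parts: M(φ₁)=-0.1154, M(φ₂)=+0.3620 → ΔM = +0.4774;  Δλ = -0.0908 rad
tan C = Δλ / ΔM = -0.1901 → C = 349.24°

349.2°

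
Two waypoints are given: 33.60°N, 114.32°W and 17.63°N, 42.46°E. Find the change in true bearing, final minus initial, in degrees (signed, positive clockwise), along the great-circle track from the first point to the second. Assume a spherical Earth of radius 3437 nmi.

Initial bearing θ₁ = atan2(sin Δλ cos φ₂, cos φ₁ sin φ₂ − sin φ₁ cos φ₂ cos Δλ) = 27.02°
Final bearing θ₂ = (initial bearing from the destination back to the start) + 180° = 156.61°
Δθ = θ₂ − θ₁ = +129.6°

+129.6°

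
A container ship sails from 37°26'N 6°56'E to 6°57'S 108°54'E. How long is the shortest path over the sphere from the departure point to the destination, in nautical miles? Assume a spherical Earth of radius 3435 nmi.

6218 nmi

cos σ = sin φ₁ sin φ₂ + cos φ₁ cos φ₂ cos Δλ
      = sin(37.43°)sin(-6.95°) + cos(37.43°)cos(-6.95°)cos(101.97°) = -0.2370
σ = 103.709° → d = Rσ = 3435·1.81006 = 6218 nmi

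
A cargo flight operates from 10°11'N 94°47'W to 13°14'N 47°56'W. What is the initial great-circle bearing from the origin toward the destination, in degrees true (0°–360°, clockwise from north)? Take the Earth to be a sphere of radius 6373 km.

81.4°

N = sin Δλ·cos φ₂ = +0.7102;  D = cos φ₁ sin φ₂ − sin φ₁ cos φ₂ cos Δλ = +0.1076
initial course = atan2(N, D) = 81.38°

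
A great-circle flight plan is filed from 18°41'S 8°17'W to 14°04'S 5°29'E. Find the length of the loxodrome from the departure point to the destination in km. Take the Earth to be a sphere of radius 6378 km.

1557 km

Rhumb course C = atan2(Δλ, Δψ) with Δψ = ln[tan(π/4+φ₂/2)/tan(π/4+φ₁/2)] = +0.0840, Δλ = +0.2403 → C = 70.73°
d = R·|Δφ| / |cos C| = 6378·0.08058 / 0.33005 = 1557 km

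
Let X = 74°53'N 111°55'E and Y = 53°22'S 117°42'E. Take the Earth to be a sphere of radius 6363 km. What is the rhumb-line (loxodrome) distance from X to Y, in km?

Rhumb course C = atan2(Δλ, Δψ) with Δψ = ln[tan(π/4+φ₂/2)/tan(π/4+φ₁/2)] = -3.1253, Δλ = +0.1009 → C = 178.15°
d = R·|Δφ| / |cos C| = 6363·2.23838 / 0.99948 = 14250 km

14250 km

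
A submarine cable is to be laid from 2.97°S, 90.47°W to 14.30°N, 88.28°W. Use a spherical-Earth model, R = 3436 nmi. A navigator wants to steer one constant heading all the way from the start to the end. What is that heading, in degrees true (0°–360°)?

7.2°

Meridional parts: M(φ₁)=-0.0519, M(φ₂)=+0.2522 → ΔM = +0.3041;  Δλ = +0.0382 rad
tan C = Δλ / ΔM = +0.1257 → C = 7.16°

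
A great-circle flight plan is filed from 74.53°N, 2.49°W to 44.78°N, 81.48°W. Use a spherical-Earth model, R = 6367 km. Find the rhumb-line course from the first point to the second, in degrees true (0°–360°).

230.9°

Meridional parts: M(φ₁)=+1.9964, M(φ₂)=+0.8760 → ΔM = -1.1204;  Δλ = -1.3786 rad
tan C = Δλ / ΔM = +1.2305 → C = 230.90°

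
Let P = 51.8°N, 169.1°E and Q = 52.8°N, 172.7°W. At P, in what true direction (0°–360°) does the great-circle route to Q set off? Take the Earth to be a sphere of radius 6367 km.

N = sin Δλ·cos φ₂ = +0.1888;  D = cos φ₁ sin φ₂ − sin φ₁ cos φ₂ cos Δλ = +0.0412
initial course = atan2(N, D) = 77.69°

77.7°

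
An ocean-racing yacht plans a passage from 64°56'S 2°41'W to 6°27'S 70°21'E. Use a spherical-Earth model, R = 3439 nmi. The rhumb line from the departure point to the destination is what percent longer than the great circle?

Great circle: σ = 1.3443 rad → d_gc = Rσ = 4622.9 nmi
Rhumb: Δφ = +1.0207, Δλ = +1.2747, Δψ = +1.3909, q = Δφ/Δψ = 0.7339 → d_rh = R√(Δφ²+q²Δλ²) = 4761.4 nmi
Excess = (4761.4 − 4622.9) / 4622.9 = 138.5 / 4622.9 = 3.00% ≈ 3.0%

3.0%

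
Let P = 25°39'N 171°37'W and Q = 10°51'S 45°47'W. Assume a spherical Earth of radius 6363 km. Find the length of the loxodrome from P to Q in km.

14204 km

Rhumb course C = atan2(Δλ, Δψ) with Δψ = ln[tan(π/4+φ₂/2)/tan(π/4+φ₁/2)] = -0.6539, Δλ = +2.1962 → C = 106.58°
d = R·|Δφ| / |cos C| = 6363·0.63705 / 0.28538 = 14204 km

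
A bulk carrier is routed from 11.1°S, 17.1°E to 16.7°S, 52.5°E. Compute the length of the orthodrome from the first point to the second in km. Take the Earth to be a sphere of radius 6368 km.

Haversine: a = sin²(Δφ/2)+cos φ₁ cos φ₂ sin²(Δλ/2) = 0.08927;  σ = 2·atan2(√a,√(1−a))
σ = 34.768° → d = Rσ = 6368·0.60682 = 3864 km

3864 km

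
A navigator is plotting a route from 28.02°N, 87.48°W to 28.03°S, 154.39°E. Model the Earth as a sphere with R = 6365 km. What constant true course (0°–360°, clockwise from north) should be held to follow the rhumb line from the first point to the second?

Meridional parts: M(φ₁)=+0.5098, M(φ₂)=-0.5100 → ΔM = -1.0198;  Δλ = -2.0618 rad
tan C = Δλ / ΔM = +2.0218 → C = 243.68°

243.7°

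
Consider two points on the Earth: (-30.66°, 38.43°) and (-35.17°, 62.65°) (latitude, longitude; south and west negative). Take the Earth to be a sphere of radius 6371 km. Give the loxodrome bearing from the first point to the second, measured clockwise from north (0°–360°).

Meridional parts: M(φ₁)=-0.5627, M(φ₂)=-0.6565 → ΔM = -0.0938;  Δλ = +0.4227 rad
tan C = Δλ / ΔM = -4.5061 → C = 102.51°

102.5°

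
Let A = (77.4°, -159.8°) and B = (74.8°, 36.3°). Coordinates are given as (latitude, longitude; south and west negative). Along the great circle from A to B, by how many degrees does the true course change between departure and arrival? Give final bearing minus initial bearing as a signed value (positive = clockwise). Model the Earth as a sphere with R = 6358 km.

-163.4°

Initial bearing θ₁ = atan2(sin Δλ cos φ₂, cos φ₁ sin φ₂ − sin φ₁ cos φ₂ cos Δλ) = 350.95°
Final bearing θ₂ = (initial bearing from the destination back to the start) + 180° = 187.52°
Δθ = θ₂ − θ₁ = -163.4°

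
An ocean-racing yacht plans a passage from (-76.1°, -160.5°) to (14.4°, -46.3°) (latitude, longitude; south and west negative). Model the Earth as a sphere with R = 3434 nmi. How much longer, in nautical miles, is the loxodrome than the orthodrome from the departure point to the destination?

528 nmi

Great circle: cos σ = sin φ₁ sin φ₂ + cos φ₁ cos φ₂ cos Δλ,  σ = 1.9143 rad → d_gc = 6573.7 nmi
Rhumb line: Δψ = +2.3586, q = Δφ/Δψ = 0.6697, d_rh = R√(Δφ²+q²Δλ²) = 7101.5 nmi
Excess = 7101.5 − 6573.7 = 527.8 ≈ 528 nmi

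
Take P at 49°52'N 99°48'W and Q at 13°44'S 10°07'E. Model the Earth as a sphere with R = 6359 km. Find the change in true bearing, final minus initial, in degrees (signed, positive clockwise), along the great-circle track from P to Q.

Initial bearing θ₁ = atan2(sin Δλ cos φ₂, cos φ₁ sin φ₂ − sin φ₁ cos φ₂ cos Δλ) = 83.75°
Final bearing θ₂ = (initial bearing from the destination back to the start) + 180° = 138.73°
Δθ = θ₂ − θ₁ = +55.0°

+55.0°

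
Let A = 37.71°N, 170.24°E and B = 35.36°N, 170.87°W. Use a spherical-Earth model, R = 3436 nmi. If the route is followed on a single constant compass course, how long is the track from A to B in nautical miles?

921 nmi

Rhumb course C = atan2(Δλ, Δψ) with Δψ = ln[tan(π/4+φ₂/2)/tan(π/4+φ₁/2)] = -0.0511, Δλ = +0.3297 → C = 98.80°
d = R·|Δφ| / |cos C| = 3436·0.04102 / 0.15303 = 921 nmi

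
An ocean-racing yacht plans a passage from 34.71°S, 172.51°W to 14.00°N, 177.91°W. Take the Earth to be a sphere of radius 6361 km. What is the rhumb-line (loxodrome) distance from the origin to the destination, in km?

5438 km

Δψ = ln[tan(π/4+φ₂/2)/tan(π/4+φ₁/2)] = +0.8935;  Δφ = +0.8501 rad,  Δλ = -0.0942 rad
q = Δφ/Δψ = 0.9515
d = R·√(Δφ² + q²Δλ²) = 6361·0.85487 = 5438 km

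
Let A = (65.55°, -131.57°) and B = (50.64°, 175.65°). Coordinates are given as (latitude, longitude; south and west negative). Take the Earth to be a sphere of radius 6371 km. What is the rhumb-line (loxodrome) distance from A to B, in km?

3469 km

Rhumb course C = atan2(Δλ, Δψ) with Δψ = ln[tan(π/4+φ₂/2)/tan(π/4+φ₁/2)] = -0.5012, Δλ = -0.9212 → C = 241.45°
d = R·|Δφ| / |cos C| = 6371·0.26023 / 0.47794 = 3469 km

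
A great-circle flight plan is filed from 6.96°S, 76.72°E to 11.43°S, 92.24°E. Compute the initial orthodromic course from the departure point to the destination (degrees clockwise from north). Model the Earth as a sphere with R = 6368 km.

θ = atan2( sin Δλ·cos φ₂ ,  cos φ₁ sin φ₂ − sin φ₁ cos φ₂ cos Δλ )
  = atan2(+0.2623, -0.0823) = 107.42°

107.4°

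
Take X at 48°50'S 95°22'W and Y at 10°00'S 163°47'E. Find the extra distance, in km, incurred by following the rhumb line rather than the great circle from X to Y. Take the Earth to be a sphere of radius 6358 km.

440 km

Great circle: cos σ = sin φ₁ sin φ₂ + cos φ₁ cos φ₂ cos Δλ,  σ = 1.5621 rad → d_gc = 9931.8 km
Rhumb line: Δψ = +0.8040, q = Δφ/Δψ = 0.8430, d_rh = R√(Δφ²+q²Δλ²) = 10372.2 km
Excess = 10372.2 − 9931.8 = 440.4 ≈ 440 km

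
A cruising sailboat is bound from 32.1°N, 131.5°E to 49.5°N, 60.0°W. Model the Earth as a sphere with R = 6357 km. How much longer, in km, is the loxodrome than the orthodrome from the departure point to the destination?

3301 km

Great circle: cos σ = sin φ₁ sin φ₂ + cos φ₁ cos φ₂ cos Δλ,  σ = 1.7062 rad → d_gc = 10846.6 km
Rhumb line: Δψ = +0.4051, q = Δφ/Δψ = 0.7497, d_rh = R√(Δφ²+q²Δλ²) = 14147.9 km
Excess = 14147.9 − 10846.6 = 3301.3 ≈ 3301 km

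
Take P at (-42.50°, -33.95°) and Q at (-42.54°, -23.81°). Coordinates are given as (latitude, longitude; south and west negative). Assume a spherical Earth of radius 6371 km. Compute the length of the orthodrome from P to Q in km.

831 km

Haversine: a = sin²(Δφ/2)+cos φ₁ cos φ₂ sin²(Δλ/2) = 0.00424;  σ = 2·atan2(√a,√(1−a))
σ = 7.469° → d = Rσ = 6371·0.13036 = 831 km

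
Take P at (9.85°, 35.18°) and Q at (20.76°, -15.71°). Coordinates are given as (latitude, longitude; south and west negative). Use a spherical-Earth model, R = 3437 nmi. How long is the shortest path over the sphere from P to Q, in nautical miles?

3004 nmi

cos σ = sin φ₁ sin φ₂ + cos φ₁ cos φ₂ cos Δλ
      = sin(9.85°)sin(20.76°) + cos(9.85°)cos(20.76°)cos(-50.89°) = 0.6418
σ = 50.074° → d = Rσ = 3437·0.87396 = 3004 nmi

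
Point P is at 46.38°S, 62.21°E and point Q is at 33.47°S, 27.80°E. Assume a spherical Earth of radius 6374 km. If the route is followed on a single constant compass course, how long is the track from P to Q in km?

3255 km

Rhumb course C = atan2(Δλ, Δψ) with Δψ = ln[tan(π/4+φ₂/2)/tan(π/4+φ₁/2)] = +0.2953, Δλ = -0.6006 → C = 296.19°
d = R·|Δφ| / |cos C| = 6374·0.22532 / 0.44127 = 3255 km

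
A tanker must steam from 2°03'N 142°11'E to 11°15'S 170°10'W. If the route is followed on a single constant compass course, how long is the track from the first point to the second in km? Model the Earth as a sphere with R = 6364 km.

5467 km

Rhumb course C = atan2(Δλ, Δψ) with Δψ = ln[tan(π/4+φ₂/2)/tan(π/4+φ₁/2)] = -0.2334, Δλ = +0.8316 → C = 105.68°
d = R·|Δφ| / |cos C| = 6364·0.23213 / 0.27022 = 5467 km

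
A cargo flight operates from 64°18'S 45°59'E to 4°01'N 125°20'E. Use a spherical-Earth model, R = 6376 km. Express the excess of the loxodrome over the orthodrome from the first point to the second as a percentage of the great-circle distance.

3.0%

Great circle: σ = 1.5540 rad → d_gc = Rσ = 9908.1 km
Rhumb: Δφ = +1.1924, Δλ = +1.3849, Δψ = +1.5481, q = Δφ/Δψ = 0.7702 → d_rh = R√(Δφ²+q²Δλ²) = 10200.6 km
Excess = (10200.6 − 9908.1) / 9908.1 = 292.5 / 9908.1 = 2.952% ≈ 3.0%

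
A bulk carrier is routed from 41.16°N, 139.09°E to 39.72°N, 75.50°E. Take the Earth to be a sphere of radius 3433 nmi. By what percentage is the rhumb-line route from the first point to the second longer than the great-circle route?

Great circle: σ = 0.8255 rad → d_gc = Rσ = 2834.0 nmi
Rhumb: Δφ = -0.0251, Δλ = -1.1099, Δψ = -0.0330, q = Δφ/Δψ = 0.7610 → d_rh = R√(Δφ²+q²Δλ²) = 2900.9 nmi
Excess = (2900.9 − 2834.0) / 2834.0 = 66.9 / 2834.0 = 2.36% ≈ 2.4%

2.4%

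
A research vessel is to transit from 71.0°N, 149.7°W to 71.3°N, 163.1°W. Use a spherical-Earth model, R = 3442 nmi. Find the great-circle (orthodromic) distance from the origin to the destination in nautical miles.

cos σ = sin φ₁ sin φ₂ + cos φ₁ cos φ₂ cos Δλ
      = sin(71.00°)sin(71.30°) + cos(71.00°)cos(71.30°)cos(-13.40°) = 0.9971
σ = 4.331° → d = Rσ = 3442·0.07559 = 260 nmi

260 nmi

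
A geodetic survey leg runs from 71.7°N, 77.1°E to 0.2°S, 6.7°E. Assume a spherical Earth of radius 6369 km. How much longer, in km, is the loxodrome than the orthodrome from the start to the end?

Great circle: cos σ = sin φ₁ sin φ₂ + cos φ₁ cos φ₂ cos Δλ,  σ = 1.4686 rad → d_gc = 9353.5 km
Rhumb line: Δψ = -1.8294, q = Δφ/Δψ = 0.6860, d_rh = R√(Δφ²+q²Δλ²) = 9627.8 km
Excess = 9627.8 − 9353.5 = 274.3 ≈ 274 km

274 km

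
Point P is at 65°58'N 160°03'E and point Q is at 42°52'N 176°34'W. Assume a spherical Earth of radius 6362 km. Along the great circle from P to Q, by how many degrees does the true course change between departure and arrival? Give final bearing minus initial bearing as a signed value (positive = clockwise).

+19.5°

Initial bearing θ₁ = atan2(sin Δλ cos φ₂, cos φ₁ sin φ₂ − sin φ₁ cos φ₂ cos Δλ) = 139.23°
Final bearing θ₂ = (initial bearing from the destination back to the start) + 180° = 158.72°
Δθ = θ₂ − θ₁ = +19.5°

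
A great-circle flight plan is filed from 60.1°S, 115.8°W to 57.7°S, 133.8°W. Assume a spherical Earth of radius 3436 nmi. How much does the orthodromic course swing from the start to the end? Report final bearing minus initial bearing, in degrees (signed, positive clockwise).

At departure: θ₁ = atan2(sin Δλ cos φ₂, cos φ₁ sin φ₂ − sin φ₁ cos φ₂ cos Δλ) = 276.63°
At arrival: θ₂ = atan2(sin Δλ cos φ₁, −cos φ₂ sin φ₁ + sin φ₂ cos φ₁ cos Δλ) = 292.08°
Δθ = θ₂ − θ₁ = +15.4°

+15.4°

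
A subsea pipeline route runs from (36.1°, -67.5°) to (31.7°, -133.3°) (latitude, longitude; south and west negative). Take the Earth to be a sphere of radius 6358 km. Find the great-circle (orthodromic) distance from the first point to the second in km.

5964 km

Haversine: a = sin²(Δφ/2)+cos φ₁ cos φ₂ sin²(Δλ/2) = 0.20430;  σ = 2·atan2(√a,√(1−a))
σ = 53.743° → d = Rσ = 6358·0.93799 = 5964 km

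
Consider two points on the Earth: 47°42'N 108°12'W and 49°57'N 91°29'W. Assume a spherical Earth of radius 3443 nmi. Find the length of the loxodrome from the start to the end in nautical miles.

675 nmi

Δψ = ln[tan(π/4+φ₂/2)/tan(π/4+φ₁/2)] = +0.0597;  Δφ = +0.0393 rad,  Δλ = +0.2918 rad
q = Δφ/Δψ = 0.6582
d = R·√(Δφ² + q²Δλ²) = 3443·0.19601 = 675 nmi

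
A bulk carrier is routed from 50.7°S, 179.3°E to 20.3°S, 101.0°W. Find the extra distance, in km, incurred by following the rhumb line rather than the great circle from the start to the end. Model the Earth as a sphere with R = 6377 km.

249 km

Great circle: cos σ = sin φ₁ sin φ₂ + cos φ₁ cos φ₂ cos Δλ,  σ = 1.1867 rad → d_gc = 7567.8 km
Rhumb line: Δψ = +0.6679, q = Δφ/Δψ = 0.7944, d_rh = R√(Δφ²+q²Δλ²) = 7817.2 km
Excess = 7817.2 − 7567.8 = 249.4 ≈ 249 km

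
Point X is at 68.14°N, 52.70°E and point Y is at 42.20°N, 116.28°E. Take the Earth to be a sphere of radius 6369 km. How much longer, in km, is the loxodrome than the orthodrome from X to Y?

Great circle: cos σ = sin φ₁ sin φ₂ + cos φ₁ cos φ₂ cos Δλ,  σ = 0.7285 rad → d_gc = 4640.0 km
Rhumb line: Δψ = -0.8306, q = Δφ/Δψ = 0.5451, d_rh = R√(Δφ²+q²Δλ²) = 4811.9 km
Excess = 4811.9 − 4640.0 = 171.9 ≈ 172 km

172 km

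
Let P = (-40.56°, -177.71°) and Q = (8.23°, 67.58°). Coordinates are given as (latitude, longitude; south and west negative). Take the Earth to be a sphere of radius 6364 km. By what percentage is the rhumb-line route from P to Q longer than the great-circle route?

2.5%

Great circle: σ = 1.9904 rad → d_gc = Rσ = 12666.9 km
Rhumb: Δφ = +0.8515, Δλ = -2.0021, Δψ = +0.9199, q = Δφ/Δψ = 0.9257 → d_rh = R√(Δφ²+q²Δλ²) = 12980.3 km
Excess = (12980.3 − 12666.9) / 12666.9 = 313.4 / 12666.9 = 2.47% ≈ 2.5%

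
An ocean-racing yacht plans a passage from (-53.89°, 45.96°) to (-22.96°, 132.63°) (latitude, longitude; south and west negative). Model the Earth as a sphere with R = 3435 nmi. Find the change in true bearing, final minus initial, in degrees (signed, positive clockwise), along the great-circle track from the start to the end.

Initial bearing θ₁ = atan2(sin Δλ cos φ₂, cos φ₁ sin φ₂ − sin φ₁ cos φ₂ cos Δλ) = 101.48°
Final bearing θ₂ = (initial bearing from the destination back to the start) + 180° = 38.85°
Δθ = θ₂ − θ₁ = -62.6°

-62.6°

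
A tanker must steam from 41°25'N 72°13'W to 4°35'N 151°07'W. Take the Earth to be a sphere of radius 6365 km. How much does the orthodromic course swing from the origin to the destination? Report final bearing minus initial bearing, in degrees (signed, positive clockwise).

Initial bearing θ₁ = atan2(sin Δλ cos φ₂, cos φ₁ sin φ₂ − sin φ₁ cos φ₂ cos Δλ) = 266.08°
Final bearing θ₂ = (initial bearing from the destination back to the start) + 180° = 228.64°
Δθ = θ₂ − θ₁ = -37.4°

-37.4°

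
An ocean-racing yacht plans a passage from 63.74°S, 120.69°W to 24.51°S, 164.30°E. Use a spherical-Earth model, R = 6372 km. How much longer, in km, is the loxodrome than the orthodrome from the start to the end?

Great circle: cos σ = sin φ₁ sin φ₂ + cos φ₁ cos φ₂ cos Δλ,  σ = 1.0745 rad → d_gc = 6846.8 km
Rhumb line: Δψ = +1.0141, q = Δφ/Δψ = 0.6751, d_rh = R√(Δφ²+q²Δλ²) = 7124.2 km
Excess = 7124.2 − 6846.8 = 277.4 ≈ 277 km

277 km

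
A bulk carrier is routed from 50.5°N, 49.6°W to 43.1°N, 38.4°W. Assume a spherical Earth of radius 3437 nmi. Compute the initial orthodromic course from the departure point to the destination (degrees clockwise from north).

129.8°

θ = atan2( sin Δλ·cos φ₂ ,  cos φ₁ sin φ₂ − sin φ₁ cos φ₂ cos Δλ )
  = atan2(+0.1418, -0.1181) = 129.78°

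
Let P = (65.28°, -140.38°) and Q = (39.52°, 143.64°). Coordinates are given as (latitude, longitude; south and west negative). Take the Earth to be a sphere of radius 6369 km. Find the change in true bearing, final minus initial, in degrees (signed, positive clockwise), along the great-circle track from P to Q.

-64.8°

At departure: θ₁ = atan2(sin Δλ cos φ₂, cos φ₁ sin φ₂ − sin φ₁ cos φ₂ cos Δλ) = 277.34°
At arrival: θ₂ = atan2(sin Δλ cos φ₁, −cos φ₂ sin φ₁ + sin φ₂ cos φ₁ cos Δλ) = 212.53°
Δθ = θ₂ − θ₁ = -64.8°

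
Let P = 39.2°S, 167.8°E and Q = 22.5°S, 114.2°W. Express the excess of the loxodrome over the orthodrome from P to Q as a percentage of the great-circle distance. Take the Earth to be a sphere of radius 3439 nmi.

Great circle: σ = 1.1694 rad → d_gc = Rσ = 4021.5 nmi
Rhumb: Δφ = +0.2915, Δλ = +1.3614, Δψ = +0.3416, q = Δφ/Δψ = 0.8533 → d_rh = R√(Δφ²+q²Δλ²) = 4118.6 nmi
Excess = (4118.6 − 4021.5) / 4021.5 = 97.1 / 4021.5 = 2.41% ≈ 2.4%

2.4%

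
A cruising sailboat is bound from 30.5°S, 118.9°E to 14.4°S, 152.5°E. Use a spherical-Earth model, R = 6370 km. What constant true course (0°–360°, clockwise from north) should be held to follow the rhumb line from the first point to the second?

Meridional parts: M(φ₁)=-0.5594, M(φ₂)=-0.2540 → ΔM = +0.3054;  Δλ = +0.5864 rad
tan C = Δλ / ΔM = +1.9203 → C = 62.49°

62.5°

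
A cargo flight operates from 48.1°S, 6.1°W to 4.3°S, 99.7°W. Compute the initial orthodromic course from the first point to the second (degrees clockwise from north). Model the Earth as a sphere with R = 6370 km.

θ = atan2( sin Δλ·cos φ₂ ,  cos φ₁ sin φ₂ − sin φ₁ cos φ₂ cos Δλ )
  = atan2(-0.9952, -0.0967) = 264.45°

264.5°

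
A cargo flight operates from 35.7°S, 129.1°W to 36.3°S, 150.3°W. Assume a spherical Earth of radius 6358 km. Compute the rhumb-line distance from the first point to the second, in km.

Δψ = ln[tan(π/4+φ₂/2)/tan(π/4+φ₁/2)] = -0.0129;  Δφ = -0.0105 rad,  Δλ = -0.3700 rad
q = Δφ/Δψ = 0.8090
d = R·√(Δφ² + q²Δλ²) = 6358·0.29952 = 1904 km

1904 km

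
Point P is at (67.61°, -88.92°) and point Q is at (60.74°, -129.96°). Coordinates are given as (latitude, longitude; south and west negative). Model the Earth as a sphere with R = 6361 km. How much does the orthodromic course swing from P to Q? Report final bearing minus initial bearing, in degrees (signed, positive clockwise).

At departure: θ₁ = atan2(sin Δλ cos φ₂, cos φ₁ sin φ₂ − sin φ₁ cos φ₂ cos Δλ) = 268.47°
At arrival: θ₂ = atan2(sin Δλ cos φ₁, −cos φ₂ sin φ₁ + sin φ₂ cos φ₁ cos Δλ) = 231.17°
Δθ = θ₂ − θ₁ = -37.3°

-37.3°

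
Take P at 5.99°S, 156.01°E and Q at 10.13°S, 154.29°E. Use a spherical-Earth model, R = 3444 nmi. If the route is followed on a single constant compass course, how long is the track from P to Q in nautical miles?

Rhumb course C = atan2(Δλ, Δψ) with Δψ = ln[tan(π/4+φ₂/2)/tan(π/4+φ₁/2)] = -0.0730, Δλ = -0.0300 → C = 202.36°
d = R·|Δφ| / |cos C| = 3444·0.07226 / 0.92484 = 269 nmi

269 nmi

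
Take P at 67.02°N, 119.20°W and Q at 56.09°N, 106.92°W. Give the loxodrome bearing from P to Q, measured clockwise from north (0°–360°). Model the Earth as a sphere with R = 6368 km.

Δψ = ln[tan(π/4+φ₂/2)/tan(π/4+φ₁/2)] = -0.4054
Δλ = +0.2143 rad (taken the short way round)
course = atan2(Δλ, Δψ) = 152.13°

152.1°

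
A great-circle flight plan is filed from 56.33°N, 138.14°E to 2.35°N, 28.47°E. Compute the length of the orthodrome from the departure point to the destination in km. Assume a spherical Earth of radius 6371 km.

10982 km

Haversine: a = sin²(Δφ/2)+cos φ₁ cos φ₂ sin²(Δλ/2) = 0.57617;  σ = 2·atan2(√a,√(1−a))
σ = 98.762° → d = Rσ = 6371·1.72372 = 10982 km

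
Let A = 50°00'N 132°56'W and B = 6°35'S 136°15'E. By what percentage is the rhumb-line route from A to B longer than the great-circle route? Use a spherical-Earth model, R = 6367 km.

Great circle: σ = 1.6679 rad → d_gc = Rσ = 10619.4 km
Rhumb: Δφ = -0.9876, Δλ = -1.5850, Δψ = -1.1258, q = Δφ/Δψ = 0.8772 → d_rh = R√(Δφ²+q²Δλ²) = 10858.4 km
Excess = (10858.4 − 10619.4) / 10619.4 = 239.0 / 10619.4 = 2.251% ≈ 2.3%

2.3%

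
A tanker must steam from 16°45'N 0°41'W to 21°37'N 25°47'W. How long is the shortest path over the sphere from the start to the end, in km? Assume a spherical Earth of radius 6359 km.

2683 km

cos σ = sin φ₁ sin φ₂ + cos φ₁ cos φ₂ cos Δλ
      = sin(16.75°)sin(21.62°) + cos(16.75°)cos(21.62°)cos(-25.10°) = 0.9123
σ = 24.171° → d = Rσ = 6359·0.42186 = 2683 km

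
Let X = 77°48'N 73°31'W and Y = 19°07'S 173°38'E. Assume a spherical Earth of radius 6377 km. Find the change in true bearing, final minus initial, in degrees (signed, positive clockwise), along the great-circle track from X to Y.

Initial bearing θ₁ = atan2(sin Δλ cos φ₂, cos φ₁ sin φ₂ − sin φ₁ cos φ₂ cos Δλ) = 288.39°
Final bearing θ₂ = (initial bearing from the destination back to the start) + 180° = 192.25°
Δθ = θ₂ − θ₁ = -96.1°

-96.1°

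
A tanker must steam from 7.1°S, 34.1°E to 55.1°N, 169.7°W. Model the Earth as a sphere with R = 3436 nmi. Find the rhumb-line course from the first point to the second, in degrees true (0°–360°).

Δψ = ln[tan(π/4+φ₂/2)/tan(π/4+φ₁/2)] = +1.2815
Δλ = +2.7262 rad (taken the short way round)
course = atan2(Δλ, Δψ) = 64.82°

64.8°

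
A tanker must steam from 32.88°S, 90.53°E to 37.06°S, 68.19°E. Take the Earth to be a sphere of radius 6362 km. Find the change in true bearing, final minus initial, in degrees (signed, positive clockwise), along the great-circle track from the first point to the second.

+12.9°

At departure: θ₁ = atan2(sin Δλ cos φ₂, cos φ₁ sin φ₂ − sin φ₁ cos φ₂ cos Δλ) = 250.84°
At arrival: θ₂ = atan2(sin Δλ cos φ₁, −cos φ₂ sin φ₁ + sin φ₂ cos φ₁ cos Δλ) = 263.76°
Δθ = θ₂ − θ₁ = +12.9°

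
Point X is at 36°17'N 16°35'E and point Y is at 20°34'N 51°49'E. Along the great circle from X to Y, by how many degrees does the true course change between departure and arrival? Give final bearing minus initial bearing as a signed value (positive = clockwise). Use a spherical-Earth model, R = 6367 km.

+17.4°

Initial bearing θ₁ = atan2(sin Δλ cos φ₂, cos φ₁ sin φ₂ − sin φ₁ cos φ₂ cos Δλ) = 107.41°
Final bearing θ₂ = (initial bearing from the destination back to the start) + 180° = 124.76°
Δθ = θ₂ − θ₁ = +17.4°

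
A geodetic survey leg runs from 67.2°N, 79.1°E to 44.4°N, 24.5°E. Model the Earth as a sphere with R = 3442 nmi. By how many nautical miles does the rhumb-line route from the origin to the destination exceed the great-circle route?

Great circle: cos σ = sin φ₁ sin φ₂ + cos φ₁ cos φ₂ cos Δλ,  σ = 0.6345 rad → d_gc = 2183.89 nmi
Rhumb line: Δψ = -0.7347, q = Δφ/Δψ = 0.5417, d_rh = R√(Δφ²+q²Δλ²) = 2243.36 nmi
Excess = 2243.36 − 2183.89 = 59.47 ≈ 59 nmi

59 nmi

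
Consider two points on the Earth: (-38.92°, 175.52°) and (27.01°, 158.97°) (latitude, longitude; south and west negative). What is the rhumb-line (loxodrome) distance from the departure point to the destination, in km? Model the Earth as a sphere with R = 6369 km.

Rhumb course C = atan2(Δλ, Δψ) with Δψ = ln[tan(π/4+φ₂/2)/tan(π/4+φ₁/2)] = +1.2284, Δλ = -0.2889 → C = 346.77°
d = R·|Δφ| / |cos C| = 6369·1.15070 / 0.97345 = 7529 km

7529 km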